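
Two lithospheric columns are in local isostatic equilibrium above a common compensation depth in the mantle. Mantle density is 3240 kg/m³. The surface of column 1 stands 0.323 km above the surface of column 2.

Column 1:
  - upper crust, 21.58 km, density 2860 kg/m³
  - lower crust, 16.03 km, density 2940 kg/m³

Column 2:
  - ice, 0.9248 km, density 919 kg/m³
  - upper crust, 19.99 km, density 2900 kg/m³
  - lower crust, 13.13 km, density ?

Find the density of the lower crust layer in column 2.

Take the compensation level at the base of the deeper column (depth z_c below the surface of column 1) and equate Σ ρ_i t_i down to z_c; mantle fills any gap and the z_c terms cancel.
Column 1: 21.58×2860 + 16.03×2940 + (z_c − 37.61)×3240
Column 2: 0.323×0 + 0.9248×919 + 19.99×2900 + 13.13×ρ + (z_c − 0.323 − 34.0448)×3240
The z_c×3240 term appears on both sides and cancels. Collect the known terms of each column as K = Σ(ρt)_known − 3240 × (depth of known layers): K_1 = 108847 − 3240×37.61 = −13009.4; K_2 = 58820.8912 − 3240×(0.323 + 34.0448) = −52530.7808.
Balance: K_1 = K_2 + 13.13×ρ, so ρ = (K_1 − K_2)/13.13 = 39521.4/13.13 = 3010 kg/m³.

3010 kg/m³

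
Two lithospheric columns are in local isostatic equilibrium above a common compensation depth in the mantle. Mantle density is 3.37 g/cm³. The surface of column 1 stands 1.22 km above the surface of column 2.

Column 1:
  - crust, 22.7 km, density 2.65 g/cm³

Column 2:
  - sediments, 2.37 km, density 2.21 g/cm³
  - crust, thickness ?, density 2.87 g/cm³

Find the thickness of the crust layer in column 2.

19 km

Take the compensation level at the base of the deeper column (depth z_c below the surface of column 1) and equate Σ ρ_i t_i down to z_c; mantle fills any gap and the z_c terms cancel.
Column 1: 22.7×2.65 + (z_c − 22.7)×3.37
Column 2: 1.22×0 + 2.37×2.21 + x×2.87 + (z_c − 1.22 − 2.37 − x)×3.37
The z_c×3.37 term appears on both sides and cancels. Collect the known terms of each column as K = Σ(ρt)_known − 3.37 × (depth of known layers): K_1 = 60.155 − 3.37×22.7 = −16.344; K_2 = 5.2377 − 3.37×(1.22 + 2.37) = −6.8606.
Balance: K_1 = K_2 − x×(3.37 − 2.87), so x = (K_2 − K_1)/(3.37 − 2.87) = 9.4834/0.5 = 19 km.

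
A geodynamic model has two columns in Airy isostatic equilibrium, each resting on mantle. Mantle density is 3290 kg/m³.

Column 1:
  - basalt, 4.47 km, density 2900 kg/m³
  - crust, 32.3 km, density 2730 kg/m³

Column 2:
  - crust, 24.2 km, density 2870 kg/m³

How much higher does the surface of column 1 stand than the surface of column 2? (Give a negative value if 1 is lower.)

2.94 km

For any compensation level in the mantle, the mantle terms cancel and isostasy reduces to e = (Σt_1 − Σt_2) − (Σ(ρt)_1 − Σ(ρt)_2) / ρ_m.
Σt_1 = 36.77 km; Σt_2 = 24.2 km; Σ(ρt)_1 = 101142; Σ(ρt)_2 = 69454 (in km·kg/m³).
e = (36.77 − 24.2) − (101142 − 69454) / 3290 = 2.94 km.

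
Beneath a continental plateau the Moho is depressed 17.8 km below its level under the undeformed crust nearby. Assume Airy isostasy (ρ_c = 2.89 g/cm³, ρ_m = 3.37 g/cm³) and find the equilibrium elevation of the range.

Equating mass per unit area of the two columns: ρ_c h = (ρ_m − ρ_c) r.
h = r (ρ_m − ρ_c) / ρ_c = 17.8 km × (3.37 − 2.89) / 2.89 = 2.96 km.

2.96 km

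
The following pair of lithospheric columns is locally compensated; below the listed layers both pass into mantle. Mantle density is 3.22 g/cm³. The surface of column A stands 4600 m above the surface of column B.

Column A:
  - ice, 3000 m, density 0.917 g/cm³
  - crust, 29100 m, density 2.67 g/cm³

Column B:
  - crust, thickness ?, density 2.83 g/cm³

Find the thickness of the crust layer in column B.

Take the compensation level at the base of the deeper column (depth z_c below the surface of column A) and equate Σ ρ_i t_i down to z_c; mantle fills any gap and the z_c terms cancel.
Column A: 3000×0.917 + 29100×2.67 + (z_c − 32100)×3.22
Column B: 4600×0 + x×2.83 + (z_c − 4600 − 0 − x)×3.22
The z_c×3.22 term appears on both sides and cancels. Collect the known terms of each column as K = Σ(ρt)_known − 3.22 × (depth of known layers): K_A = 80448 − 3.22×32100 = −22914; K_B = 0 − 3.22×(4600 + 0) = −14812.
Balance: K_A = K_B − x×(3.22 − 2.83), so x = (K_B − K_A)/(3.22 − 2.83) = 8102/0.39 = 20800 m.

20800 m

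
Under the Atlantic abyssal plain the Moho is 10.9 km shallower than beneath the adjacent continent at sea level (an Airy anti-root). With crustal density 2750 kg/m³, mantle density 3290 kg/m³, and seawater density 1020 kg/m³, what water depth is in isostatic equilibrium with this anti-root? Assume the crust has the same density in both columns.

3.4 km

Replacing a thickness d of crust by seawater at the top must be balanced by replacing crust with mantle at the base: d (ρ_c − ρ_w) = a (ρ_m − ρ_c).
d = a (ρ_m − ρ_c)/(ρ_c − ρ_w) = 10.9 km × 540/1730 = 3.4 km.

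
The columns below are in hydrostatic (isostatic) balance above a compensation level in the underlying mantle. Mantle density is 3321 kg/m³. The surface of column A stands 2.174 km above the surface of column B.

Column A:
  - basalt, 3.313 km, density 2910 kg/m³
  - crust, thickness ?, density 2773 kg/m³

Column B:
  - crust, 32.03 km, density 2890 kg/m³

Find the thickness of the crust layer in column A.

35.9 km

Take the compensation level at the base of the deeper column (depth z_c below the surface of column A) and equate Σ ρ_i t_i down to z_c; mantle fills any gap and the z_c terms cancel.
Column A: 3.313×2910 + x×2773 + (z_c − 3.313 − x)×3321
Column B: 2.174×0 + 32.03×2890 + (z_c − 2.174 − 32.03)×3321
The z_c×3321 term appears on both sides and cancels. Collect the known terms of each column as K = Σ(ρt)_known − 3321 × (depth of known layers): K_A = 9640.83 − 3321×3.313 = −1361.643; K_B = 92566.7 − 3321×(2.174 + 32.03) = −21024.784.
Balance: K_A − x×(3321 − 2773) = K_B, so x = (K_A − K_B)/(3321 − 2773) = 19663.1/548 = 35.9 km.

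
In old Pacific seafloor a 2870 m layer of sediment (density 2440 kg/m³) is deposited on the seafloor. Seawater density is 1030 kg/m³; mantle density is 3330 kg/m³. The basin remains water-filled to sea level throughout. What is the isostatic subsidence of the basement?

Submarine loading: the sediment displaces seawater, and the subsidence is in turn flooded, so s (ρ_m − ρ_w) = t (ρ_sed − ρ_w).
s = 2870 m × (2440 − 1030) / (3330 − 1030) = 1760 m.

1760 m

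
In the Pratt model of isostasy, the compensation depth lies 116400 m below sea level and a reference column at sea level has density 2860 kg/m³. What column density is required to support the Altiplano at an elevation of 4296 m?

2760 kg/m³

Pratt balance: ρ_ref D = ρ (D + h).
ρ = ρ_ref D/(D + h) = 2860 × 116400 m/(116400 m + 4296 m) = 2760 kg/m³.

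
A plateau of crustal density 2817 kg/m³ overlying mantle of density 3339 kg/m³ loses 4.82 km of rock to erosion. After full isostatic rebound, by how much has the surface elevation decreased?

Rebound u = e ρ_c/ρ_m = 4.82 km × 2817/3339 = 4.066 km.
Net surface drop = e − u = 4.82 km − 4.066 km = e (ρ_m − ρ_c)/ρ_m = 0.754 km.

0.754 km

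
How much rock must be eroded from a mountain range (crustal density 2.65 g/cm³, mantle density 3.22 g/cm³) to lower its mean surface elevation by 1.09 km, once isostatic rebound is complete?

Net drop Δ = e − u = e − e ρ_c/ρ_m = e (ρ_m − ρ_c)/ρ_m.
e = Δ ρ_m/(ρ_m − ρ_c) = 1.09 km × 3.22/0.57 = 6.16 km.

6.16 km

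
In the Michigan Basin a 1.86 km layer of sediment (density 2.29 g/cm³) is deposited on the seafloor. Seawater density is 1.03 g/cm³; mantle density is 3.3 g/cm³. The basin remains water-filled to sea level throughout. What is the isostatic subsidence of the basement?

1.03 km

Submarine loading: the sediment displaces seawater, and the subsidence is in turn flooded, so s (ρ_m − ρ_w) = t (ρ_sed − ρ_w).
s = 1.86 km × (2.29 − 1.03) / (3.3 − 1.03) = 1.03 km.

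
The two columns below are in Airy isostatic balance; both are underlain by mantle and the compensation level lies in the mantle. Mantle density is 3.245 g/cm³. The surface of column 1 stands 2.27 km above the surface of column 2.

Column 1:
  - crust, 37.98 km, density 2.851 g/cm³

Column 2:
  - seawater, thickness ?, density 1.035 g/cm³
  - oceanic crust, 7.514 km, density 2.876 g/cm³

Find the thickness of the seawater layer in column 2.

Take the compensation level at the base of the deeper column (depth z_c below the surface of column 1) and equate Σ ρ_i t_i down to z_c; mantle fills any gap and the z_c terms cancel.
Column 1: 37.98×2.851 + (z_c − 37.98)×3.245
Column 2: 2.27×0 + x×1.035 + 7.514×2.876 + (z_c − 2.27 − 7.514 − x)×3.245
The z_c×3.245 term appears on both sides and cancels. Collect the known terms of each column as K = Σ(ρt)_known − 3.245 × (depth of known layers): K_1 = 108.28098 − 3.245×37.98 = −14.96412; K_2 = 21.610264 − 3.245×(2.27 + 7.514) = −10.138816.
Balance: K_1 = K_2 − x×(3.245 − 1.035), so x = (K_2 − K_1)/(3.245 − 1.035) = 4.8253/2.21 = 2.18 km.

2.18 km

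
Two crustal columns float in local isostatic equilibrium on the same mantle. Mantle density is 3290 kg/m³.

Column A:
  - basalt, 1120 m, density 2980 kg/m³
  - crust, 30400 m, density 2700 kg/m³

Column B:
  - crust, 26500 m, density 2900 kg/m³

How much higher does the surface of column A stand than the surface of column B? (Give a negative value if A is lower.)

2420 m

For any compensation level in the mantle, the mantle terms cancel and isostasy reduces to e = (Σt_A − Σt_B) − (Σ(ρt)_A − Σ(ρt)_B) / ρ_m.
Σt_A = 31520 m; Σt_B = 26500 m; Σ(ρt)_A = 85417600; Σ(ρt)_B = 76850000 (in m·kg/m³).
e = (31520 − 26500) − (85417600 − 76850000) / 3290 = 2420 m.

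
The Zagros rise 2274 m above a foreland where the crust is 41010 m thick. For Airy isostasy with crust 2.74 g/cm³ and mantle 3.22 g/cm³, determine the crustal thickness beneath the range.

Root depth r = h ρ_c / (ρ_m − ρ_c) = 2274 m × 2.74 / 0.48 = 12980 m.
Total thickness = T + h + r = 41010 m + 2274 m + 12980 m = 56300 m.

56300 m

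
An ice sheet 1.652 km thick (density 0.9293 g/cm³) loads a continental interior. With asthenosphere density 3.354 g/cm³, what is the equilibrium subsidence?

By Archimedes' principle applied to the lithosphere: the ice load ρ_ice t is balanced by mantle displaced below, ρ_m s.
s = t ρ_ice / ρ_m = 1.652 km × 0.9293/3.354 = 0.458 km.

0.458 km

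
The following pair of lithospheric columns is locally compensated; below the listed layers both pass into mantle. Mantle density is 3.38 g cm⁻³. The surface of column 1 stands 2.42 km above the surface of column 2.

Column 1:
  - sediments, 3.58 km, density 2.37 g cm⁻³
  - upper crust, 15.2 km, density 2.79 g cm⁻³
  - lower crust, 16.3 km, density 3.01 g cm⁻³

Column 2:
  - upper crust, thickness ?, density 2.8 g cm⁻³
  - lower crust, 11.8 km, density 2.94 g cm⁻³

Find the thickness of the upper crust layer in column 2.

Take the compensation level at the base of the deeper column (depth z_c below the surface of column 1) and equate Σ ρ_i t_i down to z_c; mantle fills any gap and the z_c terms cancel.
Column 1: 3.58×2.37 + 15.2×2.79 + 16.3×3.01 + (z_c − 35.08)×3.38
Column 2: 2.42×0 + x×2.8 + 11.8×2.94 + (z_c − 2.42 − 11.8 − x)×3.38
The z_c×3.38 term appears on both sides and cancels. Collect the known terms of each column as K = Σ(ρt)_known − 3.38 × (depth of known layers): K_1 = 99.9556 − 3.38×35.08 = −18.6148; K_2 = 34.692 − 3.38×(2.42 + 11.8) = −13.3716.
Balance: K_1 = K_2 − x×(3.38 − 2.8), so x = (K_2 − K_1)/(3.38 − 2.8) = 5.2432/0.58 = 9.04 km.

9.04 km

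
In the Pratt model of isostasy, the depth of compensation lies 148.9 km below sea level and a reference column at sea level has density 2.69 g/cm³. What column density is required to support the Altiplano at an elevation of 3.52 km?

2.63 g/cm³

Pratt balance: ρ_ref D = ρ (D + h).
ρ = ρ_ref D/(D + h) = 2.69 × 148.9 km/(148.9 km + 3.52 km) = 2.63 g/cm³.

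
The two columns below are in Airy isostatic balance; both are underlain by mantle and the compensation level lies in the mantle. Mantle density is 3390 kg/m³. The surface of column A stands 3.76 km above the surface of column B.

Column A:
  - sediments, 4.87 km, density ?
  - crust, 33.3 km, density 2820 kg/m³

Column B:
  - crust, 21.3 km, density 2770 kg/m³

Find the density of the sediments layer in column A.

Take the compensation level at the base of the deeper column (depth z_c below the surface of column A) and equate Σ ρ_i t_i down to z_c; mantle fills any gap and the z_c terms cancel.
Column A: 4.87×ρ + 33.3×2820 + (z_c − 38.17)×3390
Column B: 3.76×0 + 21.3×2770 + (z_c − 3.76 − 21.3)×3390
The z_c×3390 term appears on both sides and cancels. Collect the known terms of each column as K = Σ(ρt)_known − 3390 × (depth of known layers): K_A = 93906 − 3390×38.17 = −35490.3; K_B = 59001 − 3390×(3.76 + 21.3) = −25952.4.
Balance: K_A + 4.87×ρ = K_B, so ρ = (K_B − K_A)/4.87 = 9537.9/4.87 = 1960 kg/m³.

1960 kg/m³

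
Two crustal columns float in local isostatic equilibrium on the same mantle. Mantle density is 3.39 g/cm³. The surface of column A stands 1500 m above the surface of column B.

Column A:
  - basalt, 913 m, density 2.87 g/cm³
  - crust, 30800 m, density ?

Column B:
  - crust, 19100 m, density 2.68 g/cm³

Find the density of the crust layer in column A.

Take the compensation level at the base of the deeper column (depth z_c below the surface of column A) and equate Σ ρ_i t_i down to z_c; mantle fills any gap and the z_c terms cancel.
Column A: 913×2.87 + 30800×ρ + (z_c − 31713)×3.39
Column B: 1500×0 + 19100×2.68 + (z_c − 1500 − 19100)×3.39
The z_c×3.39 term appears on both sides and cancels. Collect the known terms of each column as K = Σ(ρt)_known − 3.39 × (depth of known layers): K_A = 2620.31 − 3.39×31713 = −104886.76; K_B = 51188 − 3.39×(1500 + 19100) = −18646.
Balance: K_A + 30800×ρ = K_B, so ρ = (K_B − K_A)/30800 = 86240.8/30800 = 2.8 g/cm³.

2.8 g/cm³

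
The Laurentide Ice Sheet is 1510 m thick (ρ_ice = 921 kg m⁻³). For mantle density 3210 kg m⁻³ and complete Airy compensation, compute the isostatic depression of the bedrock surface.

433 m

Equating mass per unit area of the two columns: the ice load ρ_ice t is balanced by mantle displaced below, ρ_m s.
s = t ρ_ice / ρ_m = 1510 m × 921/3210 = 433 m.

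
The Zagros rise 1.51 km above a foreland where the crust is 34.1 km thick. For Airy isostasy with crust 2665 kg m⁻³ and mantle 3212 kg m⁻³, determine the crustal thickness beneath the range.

43 km

Root depth r = h ρ_c / (ρ_m − ρ_c) = 1.51 km × 2665 / 547 = 7.357 km.
Total thickness = T + h + r = 34.1 km + 1.51 km + 7.357 km = 43 km.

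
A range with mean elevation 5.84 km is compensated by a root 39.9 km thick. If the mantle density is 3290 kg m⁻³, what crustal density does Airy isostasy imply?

ρ_c h = (ρ_m − ρ_c) r → ρ_c (h + r) = ρ_m r → ρ_c = ρ_m r / (h + r).
ρ_c = 3290 × 39.9 km / (5.84 km + 39.9 km) = 2870 kg m⁻³.

2870 kg m⁻³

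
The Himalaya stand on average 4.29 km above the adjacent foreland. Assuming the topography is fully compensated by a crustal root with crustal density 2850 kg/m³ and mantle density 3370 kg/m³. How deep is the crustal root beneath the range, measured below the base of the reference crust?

23.5 km

Balancing pressure at the compensation depth: the weight of the topography is balanced by the buoyancy of the root, ρ_c h = (ρ_m − ρ_c) r.
r = h · ρ_c / (ρ_m − ρ_c) = 4.29 km × 2850 / (3370 − 2850) = 23.5 km.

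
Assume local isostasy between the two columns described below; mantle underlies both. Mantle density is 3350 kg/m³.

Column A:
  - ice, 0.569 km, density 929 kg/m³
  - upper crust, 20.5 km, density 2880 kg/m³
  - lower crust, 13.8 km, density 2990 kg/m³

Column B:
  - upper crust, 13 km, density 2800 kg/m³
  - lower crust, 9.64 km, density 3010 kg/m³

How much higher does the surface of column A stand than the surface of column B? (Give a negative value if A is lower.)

1.66 km

For any compensation level in the mantle, the mantle terms cancel and isostasy reduces to e = (Σt_A − Σt_B) − (Σ(ρt)_A − Σ(ρt)_B) / ρ_m.
Σt_A = 34.869 km; Σt_B = 22.64 km; Σ(ρt)_A = 100830.601; Σ(ρt)_B = 65416.4 (in km·kg/m³).
e = (34.869 − 22.64) − (100830.601 − 65416.4) / 3350 = 1.66 km.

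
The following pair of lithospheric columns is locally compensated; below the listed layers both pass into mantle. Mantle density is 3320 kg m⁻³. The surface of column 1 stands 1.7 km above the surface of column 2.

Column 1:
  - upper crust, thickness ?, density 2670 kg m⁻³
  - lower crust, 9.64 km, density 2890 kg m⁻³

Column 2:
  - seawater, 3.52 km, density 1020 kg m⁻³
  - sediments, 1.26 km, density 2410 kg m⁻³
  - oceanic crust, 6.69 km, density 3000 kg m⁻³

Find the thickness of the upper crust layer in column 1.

Take the compensation level at the base of the deeper column (depth z_c below the surface of column 1) and equate Σ ρ_i t_i down to z_c; mantle fills any gap and the z_c terms cancel.
Column 1: x×2670 + 9.64×2890 + (z_c − 9.64 − x)×3320
Column 2: 1.7×0 + 3.52×1020 + 1.26×2410 + 6.69×3000 + (z_c − 1.7 − 11.47)×3320
The z_c×3320 term appears on both sides and cancels. Collect the known terms of each column as K = Σ(ρt)_known − 3320 × (depth of known layers): K_1 = 27859.6 − 3320×9.64 = −4145.2; K_2 = 26697 − 3320×(1.7 + 11.47) = −17027.4.
Balance: K_1 − x×(3320 − 2670) = K_2, so x = (K_1 − K_2)/(3320 − 2670) = 12882.2/650 = 19.8 km.

19.8 km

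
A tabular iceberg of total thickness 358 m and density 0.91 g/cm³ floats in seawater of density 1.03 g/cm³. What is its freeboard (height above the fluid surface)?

Floating equilibrium: submerged depth d = t ρ_obj/ρ_fluid = 358 m × 0.91/1.03 = 316.3 m.
Freeboard = t − d = 358 m − 316.3 m = 41.7 m.

41.7 m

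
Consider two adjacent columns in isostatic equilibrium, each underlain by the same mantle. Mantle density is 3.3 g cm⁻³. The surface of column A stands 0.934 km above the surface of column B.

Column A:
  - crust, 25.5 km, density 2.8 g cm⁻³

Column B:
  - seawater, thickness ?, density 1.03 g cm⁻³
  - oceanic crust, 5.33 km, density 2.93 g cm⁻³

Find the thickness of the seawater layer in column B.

Take the compensation level at the base of the deeper column (depth z_c below the surface of column A) and equate Σ ρ_i t_i down to z_c; mantle fills any gap and the z_c terms cancel.
Column A: 25.5×2.8 + (z_c − 25.5)×3.3
Column B: 0.934×0 + x×1.03 + 5.33×2.93 + (z_c − 0.934 − 5.33 − x)×3.3
The z_c×3.3 term appears on both sides and cancels. Collect the known terms of each column as K = Σ(ρt)_known − 3.3 × (depth of known layers): K_A = 71.4 − 3.3×25.5 = −12.75; K_B = 15.6169 − 3.3×(0.934 + 5.33) = −5.0543.
Balance: K_A = K_B − x×(3.3 − 1.03), so x = (K_B − K_A)/(3.3 − 1.03) = 7.6957/2.27 = 3.39 km.

3.39 km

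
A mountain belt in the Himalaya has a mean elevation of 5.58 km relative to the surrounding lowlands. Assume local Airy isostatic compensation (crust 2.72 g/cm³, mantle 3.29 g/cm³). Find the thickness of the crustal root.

26.6 km

For local isostatic compensation: the weight of the topography is balanced by the buoyancy of the root, ρ_c h = (ρ_m − ρ_c) r.
r = h · ρ_c / (ρ_m − ρ_c) = 5.58 km × 2.72 / (3.29 − 2.72) = 26.6 km.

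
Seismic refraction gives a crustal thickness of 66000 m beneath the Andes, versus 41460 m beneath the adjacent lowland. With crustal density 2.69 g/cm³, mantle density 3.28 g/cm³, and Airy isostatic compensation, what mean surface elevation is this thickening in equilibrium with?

4410 m

Excess crust Δ = 66000 m − 41460 m = 24540 m, split between elevation h and root r with h + r = Δ.
Airy balance ρ_c h = (ρ_m − ρ_c) r gives r = h ρ_c/(ρ_m − ρ_c), so h (1 + ρ_c/(ρ_m − ρ_c)) = Δ, i.e. h = Δ (ρ_m − ρ_c)/ρ_m.
h = 24540 m × 0.59/3.28 = 4410 m.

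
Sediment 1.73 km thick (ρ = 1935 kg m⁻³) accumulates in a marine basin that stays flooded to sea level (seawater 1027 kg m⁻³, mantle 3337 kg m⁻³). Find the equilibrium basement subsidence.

0.68 km

Submarine loading: the sediment displaces seawater, and the subsidence is in turn flooded, so s (ρ_m − ρ_w) = t (ρ_sed − ρ_w).
s = 1.73 km × (1935 − 1027) / (3337 − 1027) = 0.68 km.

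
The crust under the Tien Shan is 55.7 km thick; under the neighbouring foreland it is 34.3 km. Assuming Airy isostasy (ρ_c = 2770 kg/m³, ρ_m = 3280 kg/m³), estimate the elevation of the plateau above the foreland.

3.33 km

Excess crust Δ = 55.7 km − 34.3 km = 21.4 km, split between elevation h and root r with h + r = Δ.
Airy balance ρ_c h = (ρ_m − ρ_c) r gives r = h ρ_c/(ρ_m − ρ_c), so h (1 + ρ_c/(ρ_m − ρ_c)) = Δ, i.e. h = Δ (ρ_m − ρ_c)/ρ_m.
h = 21.4 km × 510/3280 = 3.33 km.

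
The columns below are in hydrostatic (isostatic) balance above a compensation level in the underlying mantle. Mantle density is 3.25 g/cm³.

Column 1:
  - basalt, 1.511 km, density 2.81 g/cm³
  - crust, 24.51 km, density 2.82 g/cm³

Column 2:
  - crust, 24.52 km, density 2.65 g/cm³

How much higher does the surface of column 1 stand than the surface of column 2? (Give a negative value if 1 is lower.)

−1.08 km

For any compensation level in the mantle, the mantle terms cancel and isostasy reduces to e = (Σt_1 − Σt_2) − (Σ(ρt)_1 − Σ(ρt)_2) / ρ_m.
Σt_1 = 26.021 km; Σt_2 = 24.52 km; Σ(ρt)_1 = 73.36411; Σ(ρt)_2 = 64.978 (in km·g/cm³).
e = (26.021 − 24.52) − (73.36411 − 64.978) / 3.25 = −1.08 km.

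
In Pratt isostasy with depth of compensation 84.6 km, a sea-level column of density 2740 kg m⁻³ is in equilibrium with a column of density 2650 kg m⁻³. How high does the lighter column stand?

2.87 km

ρ_ref D = ρ (D + h) → h = D (ρ_ref − ρ)/ρ.
h = 84.6 km × (2740 − 2650)/2650 = 2.87 km.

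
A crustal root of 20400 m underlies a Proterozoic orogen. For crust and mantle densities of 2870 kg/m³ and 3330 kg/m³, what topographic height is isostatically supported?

3270 m

Isostatic balance requires: ρ_c h = (ρ_m − ρ_c) r.
h = r (ρ_m − ρ_c) / ρ_c = 20400 m × (3330 − 2870) / 2870 = 3270 m.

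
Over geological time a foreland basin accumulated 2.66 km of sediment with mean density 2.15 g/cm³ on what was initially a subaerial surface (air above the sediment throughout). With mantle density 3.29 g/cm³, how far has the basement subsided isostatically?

1.74 km

Subaerial load: s = t ρ_sed / ρ_m = 2.66 km × 2.15/3.29 = 1.74 km.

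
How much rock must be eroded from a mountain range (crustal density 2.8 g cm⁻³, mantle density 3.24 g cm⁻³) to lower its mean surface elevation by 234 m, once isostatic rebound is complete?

1720 m

Net drop Δ = e − u = e − e ρ_c/ρ_m = e (ρ_m − ρ_c)/ρ_m.
e = Δ ρ_m/(ρ_m − ρ_c) = 234 m × 3.24/0.44 = 1720 m.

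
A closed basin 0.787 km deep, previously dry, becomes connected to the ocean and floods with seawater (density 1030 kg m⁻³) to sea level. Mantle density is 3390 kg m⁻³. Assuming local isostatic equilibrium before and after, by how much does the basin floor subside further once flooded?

0.343 km

After flooding the water column is d + s deep. Its weight must equal the weight of mantle displaced by the extra subsidence s: (d + s) ρ_w = s ρ_m.
s = d ρ_w / (ρ_m − ρ_w) = 0.787 km × 1030/(3390 − 1030) = 0.343 km.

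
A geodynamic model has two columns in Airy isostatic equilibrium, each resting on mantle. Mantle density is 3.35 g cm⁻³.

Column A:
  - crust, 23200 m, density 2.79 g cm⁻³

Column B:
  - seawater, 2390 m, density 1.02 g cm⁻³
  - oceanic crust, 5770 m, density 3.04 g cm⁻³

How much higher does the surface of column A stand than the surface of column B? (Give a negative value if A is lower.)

For any compensation level in the mantle, the mantle terms cancel and isostasy reduces to e = (Σt_A − Σt_B) − (Σ(ρt)_A − Σ(ρt)_B) / ρ_m.
Σt_A = 23200 m; Σt_B = 8160 m; Σ(ρt)_A = 64728; Σ(ρt)_B = 19978.6 (in m·g cm⁻³).
e = (23200 − 8160) − (64728 − 19978.6) / 3.35 = 1680 m.

1680 m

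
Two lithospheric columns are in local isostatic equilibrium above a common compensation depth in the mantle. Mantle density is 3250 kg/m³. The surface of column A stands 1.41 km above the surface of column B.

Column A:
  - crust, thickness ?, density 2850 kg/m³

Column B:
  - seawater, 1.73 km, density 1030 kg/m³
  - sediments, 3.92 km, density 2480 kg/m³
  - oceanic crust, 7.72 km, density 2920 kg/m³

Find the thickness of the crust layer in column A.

35 km

Take the compensation level at the base of the deeper column (depth z_c below the surface of column A) and equate Σ ρ_i t_i down to z_c; mantle fills any gap and the z_c terms cancel.
Column A: x×2850 + (z_c − 0 − x)×3250
Column B: 1.41×0 + 1.73×1030 + 3.92×2480 + 7.72×2920 + (z_c − 1.41 − 13.37)×3250
The z_c×3250 term appears on both sides and cancels. Collect the known terms of each column as K = Σ(ρt)_known − 3250 × (depth of known layers): K_A = 0 − 3250×0 = 0; K_B = 34045.9 − 3250×(1.41 + 13.37) = −13989.1.
Balance: K_A − x×(3250 − 2850) = K_B, so x = (K_A − K_B)/(3250 − 2850) = 13989.1/400 = 35 km.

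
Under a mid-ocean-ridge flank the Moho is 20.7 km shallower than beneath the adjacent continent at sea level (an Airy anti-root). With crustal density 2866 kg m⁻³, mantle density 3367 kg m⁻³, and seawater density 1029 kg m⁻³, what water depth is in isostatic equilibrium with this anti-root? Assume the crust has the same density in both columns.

5.65 km

Replacing a thickness d of crust by seawater at the top must be balanced by replacing crust with mantle at the base: d (ρ_c − ρ_w) = a (ρ_m − ρ_c).
d = a (ρ_m − ρ_c)/(ρ_c − ρ_w) = 20.7 km × 501/1837 = 5.65 km.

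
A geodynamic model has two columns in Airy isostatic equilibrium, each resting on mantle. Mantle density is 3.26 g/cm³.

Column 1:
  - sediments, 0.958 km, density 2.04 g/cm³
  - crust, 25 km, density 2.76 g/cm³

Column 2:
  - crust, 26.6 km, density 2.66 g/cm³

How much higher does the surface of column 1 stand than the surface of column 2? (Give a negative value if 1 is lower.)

−0.703 km

For any compensation level in the mantle, the mantle terms cancel and isostasy reduces to e = (Σt_1 − Σt_2) − (Σ(ρt)_1 − Σ(ρt)_2) / ρ_m.
Σt_1 = 25.958 km; Σt_2 = 26.6 km; Σ(ρt)_1 = 70.95432; Σ(ρt)_2 = 70.756 (in km·g/cm³).
e = (25.958 − 26.6) − (70.95432 − 70.756) / 3.26 = −0.703 km.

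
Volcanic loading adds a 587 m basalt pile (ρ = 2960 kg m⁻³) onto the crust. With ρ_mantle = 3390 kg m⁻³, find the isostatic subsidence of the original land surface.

Subaerial loading: s = t ρ_load / ρ_m.
s = 587 m × 2960/3390 = 513 m.

513 m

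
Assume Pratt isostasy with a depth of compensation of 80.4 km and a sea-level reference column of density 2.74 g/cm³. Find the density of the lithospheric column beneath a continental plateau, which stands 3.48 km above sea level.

2.63 g/cm³

Pratt balance: ρ_ref D = ρ (D + h).
ρ = ρ_ref D/(D + h) = 2.74 × 80.4 km/(80.4 km + 3.48 km) = 2.63 g/cm³.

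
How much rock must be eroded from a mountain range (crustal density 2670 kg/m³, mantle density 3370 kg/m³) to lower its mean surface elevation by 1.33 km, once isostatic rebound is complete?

6.4 km

Net drop Δ = e − u = e − e ρ_c/ρ_m = e (ρ_m − ρ_c)/ρ_m.
e = Δ ρ_m/(ρ_m − ρ_c) = 1.33 km × 3370/700 = 6.4 km.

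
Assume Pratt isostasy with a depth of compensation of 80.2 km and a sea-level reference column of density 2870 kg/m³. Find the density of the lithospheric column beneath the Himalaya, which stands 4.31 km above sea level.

2720 kg/m³

Pratt balance: ρ_ref D = ρ (D + h).
ρ = ρ_ref D/(D + h) = 2870 × 80.2 km/(80.2 km + 4.31 km) = 2720 kg/m³.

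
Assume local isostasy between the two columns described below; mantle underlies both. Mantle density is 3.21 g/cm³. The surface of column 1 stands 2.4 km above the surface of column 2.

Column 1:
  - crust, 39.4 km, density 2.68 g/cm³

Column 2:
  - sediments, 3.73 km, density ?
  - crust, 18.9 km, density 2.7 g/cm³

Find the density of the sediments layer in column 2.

Take the compensation level at the base of the deeper column (depth z_c below the surface of column 1) and equate Σ ρ_i t_i down to z_c; mantle fills any gap and the z_c terms cancel.
Column 1: 39.4×2.68 + (z_c − 39.4)×3.21
Column 2: 2.4×0 + 3.73×ρ + 18.9×2.7 + (z_c − 2.4 − 22.63)×3.21
The z_c×3.21 term appears on both sides and cancels. Collect the known terms of each column as K = Σ(ρt)_known − 3.21 × (depth of known layers): K_1 = 105.592 − 3.21×39.4 = −20.882; K_2 = 51.03 − 3.21×(2.4 + 22.63) = −29.3163.
Balance: K_1 = K_2 + 3.73×ρ, so ρ = (K_1 − K_2)/3.73 = 8.4343/3.73 = 2.26 g/cm³.

2.26 g/cm³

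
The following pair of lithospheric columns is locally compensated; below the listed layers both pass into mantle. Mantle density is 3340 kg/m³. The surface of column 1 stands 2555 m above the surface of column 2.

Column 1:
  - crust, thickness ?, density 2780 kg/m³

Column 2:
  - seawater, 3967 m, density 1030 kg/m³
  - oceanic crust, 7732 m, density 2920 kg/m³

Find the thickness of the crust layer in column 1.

Take the compensation level at the base of the deeper column (depth z_c below the surface of column 1) and equate Σ ρ_i t_i down to z_c; mantle fills any gap and the z_c terms cancel.
Column 1: x×2780 + (z_c − 0 − x)×3340
Column 2: 2555×0 + 3967×1030 + 7732×2920 + (z_c − 2555 − 11699)×3340
The z_c×3340 term appears on both sides and cancels. Collect the known terms of each column as K = Σ(ρt)_known − 3340 × (depth of known layers): K_1 = 0 − 3340×0 = 0; K_2 = 26663450 − 3340×(2555 + 11699) = −20944910.
Balance: K_1 − x×(3340 − 2780) = K_2, so x = (K_1 − K_2)/(3340 − 2780) = 20944900/560 = 37400 m.

37400 m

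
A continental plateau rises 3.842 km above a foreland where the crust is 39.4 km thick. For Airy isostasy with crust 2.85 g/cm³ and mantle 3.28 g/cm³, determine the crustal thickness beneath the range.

Root depth r = h ρ_c / (ρ_m − ρ_c) = 3.842 km × 2.85 / 0.43 = 25.46 km.
Total thickness = T + h + r = 39.4 km + 3.842 km + 25.46 km = 68.7 km.

68.7 km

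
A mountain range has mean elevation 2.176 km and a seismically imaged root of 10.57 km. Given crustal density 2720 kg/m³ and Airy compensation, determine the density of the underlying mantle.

Airy balance: ρ_c h = (ρ_m − ρ_c) r → ρ_m = ρ_c (1 + h/r).
ρ_m = 2720 × (1 + 2.176 km/10.57 km) = 3280 kg/m³.

3280 kg/m³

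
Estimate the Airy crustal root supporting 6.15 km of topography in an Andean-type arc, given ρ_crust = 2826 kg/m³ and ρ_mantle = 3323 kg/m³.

Equating mass per unit area of the two columns: the weight of the topography is balanced by the buoyancy of the root, ρ_c h = (ρ_m − ρ_c) r.
r = h · ρ_c / (ρ_m − ρ_c) = 6.15 km × 2826 / (3323 − 2826) = 35 km.

35 km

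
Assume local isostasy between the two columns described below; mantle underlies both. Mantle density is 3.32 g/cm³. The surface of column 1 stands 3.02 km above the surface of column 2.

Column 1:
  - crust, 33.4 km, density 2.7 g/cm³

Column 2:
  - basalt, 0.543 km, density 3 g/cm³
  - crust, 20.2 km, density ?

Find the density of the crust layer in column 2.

2.8 g/cm³

Take the compensation level at the base of the deeper column (depth z_c below the surface of column 1) and equate Σ ρ_i t_i down to z_c; mantle fills any gap and the z_c terms cancel.
Column 1: 33.4×2.7 + (z_c − 33.4)×3.32
Column 2: 3.02×0 + 0.543×3 + 20.2×ρ + (z_c − 3.02 − 20.743)×3.32
The z_c×3.32 term appears on both sides and cancels. Collect the known terms of each column as K = Σ(ρt)_known − 3.32 × (depth of known layers): K_1 = 90.18 − 3.32×33.4 = −20.708; K_2 = 1.629 − 3.32×(3.02 + 20.743) = −77.26416.
Balance: K_1 = K_2 + 20.2×ρ, so ρ = (K_1 − K_2)/20.2 = 56.5562/20.2 = 2.8 g/cm³.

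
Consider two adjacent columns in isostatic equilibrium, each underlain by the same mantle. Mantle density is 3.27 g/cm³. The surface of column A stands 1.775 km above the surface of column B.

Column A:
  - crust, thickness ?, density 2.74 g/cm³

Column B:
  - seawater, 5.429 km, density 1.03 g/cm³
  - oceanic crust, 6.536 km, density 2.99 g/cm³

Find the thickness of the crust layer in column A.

Take the compensation level at the base of the deeper column (depth z_c below the surface of column A) and equate Σ ρ_i t_i down to z_c; mantle fills any gap and the z_c terms cancel.
Column A: x×2.74 + (z_c − 0 − x)×3.27
Column B: 1.775×0 + 5.429×1.03 + 6.536×2.99 + (z_c − 1.775 − 11.965)×3.27
The z_c×3.27 term appears on both sides and cancels. Collect the known terms of each column as K = Σ(ρt)_known − 3.27 × (depth of known layers): K_A = 0 − 3.27×0 = 0; K_B = 25.13451 − 3.27×(1.775 + 11.965) = −19.79529.
Balance: K_A − x×(3.27 − 2.74) = K_B, so x = (K_A − K_B)/(3.27 − 2.74) = 19.7953/0.53 = 37.3 km.

37.3 km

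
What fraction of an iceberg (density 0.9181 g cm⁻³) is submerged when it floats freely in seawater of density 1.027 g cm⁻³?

Submerged fraction = ρ_obj/ρ_fluid = 0.9181/1.027 = 0.894.

0.894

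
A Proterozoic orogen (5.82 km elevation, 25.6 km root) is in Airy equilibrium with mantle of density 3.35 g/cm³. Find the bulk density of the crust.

ρ_c h = (ρ_m − ρ_c) r → ρ_c (h + r) = ρ_m r → ρ_c = ρ_m r / (h + r).
ρ_c = 3.35 × 25.6 km / (5.82 km + 25.6 km) = 2.73 g/cm³.

2.73 g/cm³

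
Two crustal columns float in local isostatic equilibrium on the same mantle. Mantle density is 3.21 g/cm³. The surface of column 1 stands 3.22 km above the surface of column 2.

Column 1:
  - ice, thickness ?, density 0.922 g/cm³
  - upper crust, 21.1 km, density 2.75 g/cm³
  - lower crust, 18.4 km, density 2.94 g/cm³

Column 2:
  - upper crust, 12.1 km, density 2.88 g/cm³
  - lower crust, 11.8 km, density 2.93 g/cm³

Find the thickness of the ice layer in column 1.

1.29 km

Take the compensation level at the base of the deeper column (depth z_c below the surface of column 1) and equate Σ ρ_i t_i down to z_c; mantle fills any gap and the z_c terms cancel.
Column 1: x×0.922 + 21.1×2.75 + 18.4×2.94 + (z_c − 39.5 − x)×3.21
Column 2: 3.22×0 + 12.1×2.88 + 11.8×2.93 + (z_c − 3.22 − 23.9)×3.21
The z_c×3.21 term appears on both sides and cancels. Collect the known terms of each column as K = Σ(ρt)_known − 3.21 × (depth of known layers): K_1 = 112.121 − 3.21×39.5 = −14.674; K_2 = 69.422 − 3.21×(3.22 + 23.9) = −17.6332.
Balance: K_1 − x×(3.21 − 0.922) = K_2, so x = (K_1 − K_2)/(3.21 − 0.922) = 2.9592/2.288 = 1.29 km.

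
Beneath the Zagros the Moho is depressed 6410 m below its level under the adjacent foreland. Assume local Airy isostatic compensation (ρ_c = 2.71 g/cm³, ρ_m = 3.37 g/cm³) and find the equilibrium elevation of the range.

1560 m

Equating mass per unit area of the two columns: ρ_c h = (ρ_m − ρ_c) r.
h = r (ρ_m − ρ_c) / ρ_c = 6410 m × (3.37 − 2.71) / 2.71 = 1560 m.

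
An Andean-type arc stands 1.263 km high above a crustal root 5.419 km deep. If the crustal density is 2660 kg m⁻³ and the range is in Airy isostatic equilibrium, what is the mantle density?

3280 kg m⁻³

Airy balance: ρ_c h = (ρ_m − ρ_c) r → ρ_m = ρ_c (1 + h/r).
ρ_m = 2660 × (1 + 1.263 km/5.419 km) = 3280 kg m⁻³.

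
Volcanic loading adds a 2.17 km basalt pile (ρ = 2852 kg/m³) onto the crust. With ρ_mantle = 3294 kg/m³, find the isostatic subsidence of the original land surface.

1.88 km

Subaerial loading: s = t ρ_load / ρ_m.
s = 2.17 km × 2852/3294 = 1.88 km.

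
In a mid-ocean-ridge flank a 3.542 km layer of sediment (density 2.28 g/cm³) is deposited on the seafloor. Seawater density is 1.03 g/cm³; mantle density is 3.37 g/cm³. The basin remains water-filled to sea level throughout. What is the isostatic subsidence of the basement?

1.89 km

Submarine loading: the sediment displaces seawater, and the subsidence is in turn flooded, so s (ρ_m − ρ_w) = t (ρ_sed − ρ_w).
s = 3.542 km × (2.28 − 1.03) / (3.37 − 1.03) = 1.89 km.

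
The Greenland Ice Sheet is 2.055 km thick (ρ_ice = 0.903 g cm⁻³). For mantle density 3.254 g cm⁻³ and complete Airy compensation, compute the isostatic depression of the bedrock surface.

Balancing pressure at the compensation depth: the ice load ρ_ice t is balanced by mantle displaced below, ρ_m s.
s = t ρ_ice / ρ_m = 2.055 km × 0.903/3.254 = 0.57 km.

0.57 km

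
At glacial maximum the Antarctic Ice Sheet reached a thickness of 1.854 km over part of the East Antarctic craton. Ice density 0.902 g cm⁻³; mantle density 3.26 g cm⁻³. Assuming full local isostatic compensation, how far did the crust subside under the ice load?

0.513 km

In Airy isostatic equilibrium: the ice load ρ_ice t is balanced by mantle displaced below, ρ_m s.
s = t ρ_ice / ρ_m = 1.854 km × 0.902/3.26 = 0.513 km.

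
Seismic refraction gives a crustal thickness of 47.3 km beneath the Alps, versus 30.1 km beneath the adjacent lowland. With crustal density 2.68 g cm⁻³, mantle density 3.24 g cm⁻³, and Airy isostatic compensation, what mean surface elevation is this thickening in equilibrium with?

Excess crust Δ = 47.3 km − 30.1 km = 17.2 km, split between elevation h and root r with h + r = Δ.
Airy balance ρ_c h = (ρ_m − ρ_c) r gives r = h ρ_c/(ρ_m − ρ_c), so h (1 + ρ_c/(ρ_m − ρ_c)) = Δ, i.e. h = Δ (ρ_m − ρ_c)/ρ_m.
h = 17.2 km × 0.56/3.24 = 2.97 km.

2.97 km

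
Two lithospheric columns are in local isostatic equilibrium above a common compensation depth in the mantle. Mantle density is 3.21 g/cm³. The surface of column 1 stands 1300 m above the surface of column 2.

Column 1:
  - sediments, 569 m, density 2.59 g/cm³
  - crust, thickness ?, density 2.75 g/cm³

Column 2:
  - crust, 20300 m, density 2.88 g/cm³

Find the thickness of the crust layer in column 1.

Take the compensation level at the base of the deeper column (depth z_c below the surface of column 1) and equate Σ ρ_i t_i down to z_c; mantle fills any gap and the z_c terms cancel.
Column 1: 569×2.59 + x×2.75 + (z_c − 569 − x)×3.21
Column 2: 1300×0 + 20300×2.88 + (z_c − 1300 − 20300)×3.21
The z_c×3.21 term appears on both sides and cancels. Collect the known terms of each column as K = Σ(ρt)_known − 3.21 × (depth of known layers): K_1 = 1473.71 − 3.21×569 = −352.78; K_2 = 58464 − 3.21×(1300 + 20300) = −10872.
Balance: K_1 − x×(3.21 − 2.75) = K_2, so x = (K_1 − K_2)/(3.21 − 2.75) = 10519.2/0.46 = 22900 m.

22900 m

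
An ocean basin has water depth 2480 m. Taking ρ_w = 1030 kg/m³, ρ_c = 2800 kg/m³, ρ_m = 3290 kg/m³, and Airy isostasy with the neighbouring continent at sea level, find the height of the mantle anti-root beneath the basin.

8960 m

By Archimedes' principle applied to the lithosphere: replacing crust with seawater at the top is compensated by replacing crust with mantle at the base: d (ρ_c − ρ_w) = a (ρ_m − ρ_c).
a = d (ρ_c − ρ_w)/(ρ_m − ρ_c) = 2480 m × 1770/490 = 8960 m.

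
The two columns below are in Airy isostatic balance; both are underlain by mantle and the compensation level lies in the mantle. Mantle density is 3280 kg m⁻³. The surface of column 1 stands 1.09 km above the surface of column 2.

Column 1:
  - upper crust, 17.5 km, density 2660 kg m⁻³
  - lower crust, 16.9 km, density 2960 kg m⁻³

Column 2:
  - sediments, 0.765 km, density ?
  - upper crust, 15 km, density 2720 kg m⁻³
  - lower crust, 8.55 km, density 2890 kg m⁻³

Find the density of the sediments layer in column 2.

2040 kg m⁻³

Take the compensation level at the base of the deeper column (depth z_c below the surface of column 1) and equate Σ ρ_i t_i down to z_c; mantle fills any gap and the z_c terms cancel.
Column 1: 17.5×2660 + 16.9×2960 + (z_c − 34.4)×3280
Column 2: 1.09×0 + 0.765×ρ + 15×2720 + 8.55×2890 + (z_c − 1.09 − 24.315)×3280
The z_c×3280 term appears on both sides and cancels. Collect the known terms of each column as K = Σ(ρt)_known − 3280 × (depth of known layers): K_1 = 96574 − 3280×34.4 = −16258; K_2 = 65509.5 − 3280×(1.09 + 24.315) = −17818.9.
Balance: K_1 = K_2 + 0.765×ρ, so ρ = (K_1 − K_2)/0.765 = 1560.9/0.765 = 2040 kg m⁻³.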